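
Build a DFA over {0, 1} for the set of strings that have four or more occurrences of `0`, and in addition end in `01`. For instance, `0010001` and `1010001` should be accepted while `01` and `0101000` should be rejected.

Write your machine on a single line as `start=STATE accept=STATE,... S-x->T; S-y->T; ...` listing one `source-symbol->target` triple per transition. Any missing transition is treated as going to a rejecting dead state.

Handle the two conditions separately and then intersect. One (6 states) tracks the count of `0`s, saturating at 5; the other (3 states) tracks how much of the suffix `01` has currently been matched. Each combined state is a pair, one component from each; accept when both components accept. Equivalent product states are then merged.
With 6 states:
        0   1  
>  s0   s1  s0 
   s1   s2  s1 
   s2   s3  s2 
   s3   s4  s3 
   s4   s4  s5 
 * s5   s4  s3 
(> = start, * = accepting)

start=s0; accept=s5; s0-0->s1; s0-1->s0; s1-0->s2; s1-1->s1; s2-0->s3; s2-1->s2; s3-0->s4; s3-1->s3; s4-0->s4; s4-1->s5; s5-0->s4; s5-1->s3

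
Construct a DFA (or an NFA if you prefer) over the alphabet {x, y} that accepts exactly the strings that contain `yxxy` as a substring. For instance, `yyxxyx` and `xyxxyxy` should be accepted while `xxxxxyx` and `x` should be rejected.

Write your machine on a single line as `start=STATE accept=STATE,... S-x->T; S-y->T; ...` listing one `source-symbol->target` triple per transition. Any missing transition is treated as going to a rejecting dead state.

States q0..q3 record the length of the longest prefix of `yxxy` that matches the current input suffix. Reaching q4 means `yxxy` has been seen, and we stay there forever. Accept from q4.
        x   y  
>  q0   q0  q1 
   q1   q2  q1 
   q2   q3  q1 
   q3   q0  q4 
 * q4   q4  q4 
(> = start, * = accepting)

start=q0; accept=q4; q0-x->q0; q0-y->q1; q1-x->q2; q1-y->q1; q2-x->q3; q2-y->q1; q3-x->q0; q3-y->q4; q4-x->q4; q4-y->q4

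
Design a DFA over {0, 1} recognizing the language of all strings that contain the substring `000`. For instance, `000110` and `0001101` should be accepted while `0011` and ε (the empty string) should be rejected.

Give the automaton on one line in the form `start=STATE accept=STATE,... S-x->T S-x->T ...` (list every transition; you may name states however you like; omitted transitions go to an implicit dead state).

States q0..q2 record the length of the longest prefix of `000` that matches the current input suffix. Reaching q3 means `000` has been seen, and we stay there forever. Accept from q3.
        0   1  
>  q0   q1  q0 
   q1   q2  q0 
   q2   q3  q0 
 * q3   q3  q3 
(> = start, * = accepting)

start=q0 accept=q3 q0-0->q1 q0-1->q0 q1-0->q2 q1-1->q0 q2-0->q3 q2-1->q0 q3-0->q3 q3-1->q3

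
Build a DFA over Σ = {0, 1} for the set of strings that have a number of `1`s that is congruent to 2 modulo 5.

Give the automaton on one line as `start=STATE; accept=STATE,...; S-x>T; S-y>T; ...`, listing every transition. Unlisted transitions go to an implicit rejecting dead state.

Keep the running count of `1`s modulo 5: each `1` advances along the cycle q0 → q1 → q2 → q3 → q4 → q0 while other symbols loop. Accept at q2.
        0   1  
>  q0   q0  q1 
   q1   q1  q2 
 * q2   q2  q3 
   q3   q3  q4 
   q4   q4  q0 
(> = start, * = accepting)

start=q0; accept=q2; q0-0>q0; q0-1>q1; q1-0>q1; q1-1>q2; q2-0>q2; q2-1>q3; q3-0>q3; q3-1>q4; q4-0>q4; q4-1>q0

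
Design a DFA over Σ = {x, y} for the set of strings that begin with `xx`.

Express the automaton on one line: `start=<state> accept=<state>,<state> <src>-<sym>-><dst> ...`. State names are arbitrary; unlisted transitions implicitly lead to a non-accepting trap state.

Check the first 2 symbols one by one: S0 through S1 record how many have matched `xx` so far; any wrong symbol goes to the dead state S3. After all 2 match we enter the accepting sink S2.
With 4 states:
        x   y  
>  S0   S1  S3 
   S1   S2  S3 
 * S2   S2  S2 
   S3   S3  S3 
(> = start, * = accepting)

start=S0 accept=S2 S0-x->S1 S0-y->S3 S1-x->S2 S1-y->S3 S2-x->S2 S2-y->S2 S3-x->S3 S3-y->S3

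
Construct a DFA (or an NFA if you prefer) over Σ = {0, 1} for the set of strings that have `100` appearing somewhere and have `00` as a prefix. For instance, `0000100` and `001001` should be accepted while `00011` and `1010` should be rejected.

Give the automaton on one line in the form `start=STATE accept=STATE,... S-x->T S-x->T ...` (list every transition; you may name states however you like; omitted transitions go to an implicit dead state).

start=s0 accept=s6 s0-0->s1 s0-1->s2 s1-0->s3 s1-1->s2 s2-0->s2 s2-1->s2 s3-0->s3 s3-1->s4 s4-0->s5 s4-1->s4 s5-0->s6 s5-1->s4 s6-0->s6 s6-1->s6

Run two small machines in parallel and take their product. The first has 4 states tracking whether and how much of `100` has been seen; the second has 4 states tracking whether the input so far still matches the prefix `00`. A product state is a pair (one from each), accepting exactly when both do. Minimizing collapses redundant product states.
7 states suffice.
        0   1  
>  s0   s1  s2 
   s1   s3  s2 
   s2   s2  s2 
   s3   s3  s4 
   s4   s5  s4 
   s5   s6  s4 
 * s6   s6  s6 
(> = start, * = accepting)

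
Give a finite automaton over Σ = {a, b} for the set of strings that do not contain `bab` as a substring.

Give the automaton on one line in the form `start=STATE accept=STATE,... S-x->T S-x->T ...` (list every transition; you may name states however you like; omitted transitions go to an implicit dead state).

This is the complement of 'contains `bab`'. Use the same substring-matching states — S0 through S3 holding how much of `bab` has just been matched — but flip the accepting set: everything except the trap S3 accepts.
        a   b  
>* S0   S0  S1 
 * S1   S2  S1 
 * S2   S0  S3 
   S3   S3  S3 
(> = start, * = accepting)

start=S0 accept=S0,S1,S2 S0-a->S0 S0-b->S1 S1-a->S2 S1-b->S1 S2-a->S0 S2-b->S3 S3-a->S3 S3-b->S3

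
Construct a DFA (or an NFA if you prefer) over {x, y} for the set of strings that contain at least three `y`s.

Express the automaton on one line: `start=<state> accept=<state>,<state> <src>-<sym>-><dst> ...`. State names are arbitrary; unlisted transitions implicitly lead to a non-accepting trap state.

Count `y`s, saturating at 4: states q0 through q3 mean 0 through 3 `y`s seen; q4 means more than 3. Each `y` increments (capped at q4); other symbols loop. Accept from {q3, q4}.
A 5-state machine:
        x   y  
>  q0   q0  q1 
   q1   q1  q2 
   q2   q2  q3 
 * q3   q3  q4 
 * q4   q4  q4 
(> = start, * = accepting)

start=q0 accept=q3,q4 q0-x->q0 q0-y->q1 q1-x->q1 q1-y->q2 q2-x->q2 q2-y->q3 q3-x->q3 q3-y->q4 q4-x->q4 q4-y->q4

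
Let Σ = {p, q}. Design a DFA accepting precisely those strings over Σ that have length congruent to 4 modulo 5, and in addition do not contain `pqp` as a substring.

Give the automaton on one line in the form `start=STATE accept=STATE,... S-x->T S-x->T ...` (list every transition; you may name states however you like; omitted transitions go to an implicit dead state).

start=s0 accept=s10,s11,s12 s0-p->s1 s0-q->s2 s1-p->s3 s1-q->s4 s2-p->s3 s2-q->s5 s3-p->s6 s3-q->s7 s4-p->s8 s4-q->s9 s5-p->s6 s5-q->s9 s6-p->s10 s6-q->s11 s7-p->s8 s7-q->s12 s8-p->s8 s8-q->s8 s9-p->s10 s9-q->s12 s10-p->s13 s10-q->s14 s11-p->s8 s11-q->s0 s12-p->s13 s12-q->s0 s13-p->s1 s13-q->s15 s14-p->s8 s14-q->s2 s15-p->s8 s15-q->s5

Build one automaton per condition and run them in lockstep. The first has 5 states tracking the input length modulo 5; the second has 4 states tracking partial matches of the forbidden pattern `pqp`. A product state is a pair (one from each), accepting exactly when both do. Minimizing collapses redundant product states.
16 states suffice.
          p    q  
>  s0     s1   s2 
   s1     s3   s4 
   s2     s3   s5 
   s3     s6   s7 
   s4     s8   s9 
   s5     s6   s9 
   s6    s10  s11 
   s7     s8  s12 
   s8     s8   s8 
   s9    s10  s12 
 * s10   s13  s14 
 * s11    s8   s0 
 * s12   s13   s0 
   s13    s1  s15 
   s14    s8   s2 
   s15    s8   s5 
(> = start, * = accepting)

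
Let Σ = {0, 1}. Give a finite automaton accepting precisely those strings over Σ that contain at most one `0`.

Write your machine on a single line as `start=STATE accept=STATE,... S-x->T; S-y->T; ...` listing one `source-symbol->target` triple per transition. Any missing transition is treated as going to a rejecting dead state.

start=S0; accept=S0,S1; S0-0->S1; S0-1->S0; S1-0->S2; S1-1->S1; S2-0->S2; S2-1->S2

Only the number of `0`s matters, and only up to 2. Make a chain S0 → S1 → S2 advanced by each `0` (with S2 absorbing); every other symbol self-loops. The accepting set is {S0, S1}.
With 3 states:
        0   1  
>* S0   S1  S0 
 * S1   S2  S1 
   S2   S2  S2 
(> = start, * = accepting)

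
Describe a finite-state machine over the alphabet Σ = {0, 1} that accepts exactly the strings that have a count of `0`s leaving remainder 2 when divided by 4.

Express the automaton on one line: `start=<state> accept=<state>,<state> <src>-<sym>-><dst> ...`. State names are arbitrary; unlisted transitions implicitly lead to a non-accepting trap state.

Keep the running count of `0`s modulo 4: each `0` advances along the cycle q0 → q1 → q2 → q3 → q0 while other symbols loop. Accept at q2.
A 4-state machine:
        0   1  
>  q0   q1  q0 
   q1   q2  q1 
 * q2   q3  q2 
   q3   q0  q3 
(> = start, * = accepting)

start=q0 accept=q2 q0-0->q1 q0-1->q0 q1-0->q2 q1-1->q1 q2-0->q3 q2-1->q2 q3-0->q0 q3-1->q3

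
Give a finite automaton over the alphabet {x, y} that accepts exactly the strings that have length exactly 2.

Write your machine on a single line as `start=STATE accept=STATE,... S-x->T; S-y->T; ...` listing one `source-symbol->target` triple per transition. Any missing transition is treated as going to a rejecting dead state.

start=A; accept=C; A-x->B; A-y->B; B-x->C; B-y->C; C-x->D; C-y->D; D-x->D; D-y->D

We only need to distinguish lengths 0, 1, …, 2, and '>2'. Chain A → B → C → D on every symbol, with D looping. Accepting states: {C}.
With 4 states:
       x  y 
>  A   B  B 
   B   C  C 
 * C   D  D 
   D   D  D 
(> = start, * = accepting)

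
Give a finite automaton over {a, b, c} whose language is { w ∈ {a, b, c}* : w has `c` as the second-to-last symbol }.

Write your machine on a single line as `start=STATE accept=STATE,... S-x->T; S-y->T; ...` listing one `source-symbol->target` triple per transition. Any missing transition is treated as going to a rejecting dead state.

start=q0; accept=q10,q11,q12; q0-a->q1; q0-b->q2; q0-c->q3; q1-a->q4; q1-b->q5; q1-c->q6; q2-a->q7; q2-b->q8; q2-c->q9; q3-a->q10; q3-b->q11; q3-c->q12; q4-a->q4; q4-b->q5; q4-c->q6; q5-a->q7; q5-b->q8; q5-c->q9; q6-a->q10; q6-b->q11; q6-c->q12; q7-a->q4; q7-b->q5; q7-c->q6; q8-a->q7; q8-b->q8; q8-c->q9; q9-a->q10; q9-b->q11; q9-c->q12; q10-a->q4; q10-b->q5; q10-c->q6; q11-a->q7; q11-b->q8; q11-c->q9; q12-a->q10; q12-b->q11; q12-c->q12

Because acceptance depends on a position counted from the end, the machine has to buffer the most recent 2 symbols. Make each state the string of the last up-to-2 symbols read; on input `x` shift the window left and append `x`. Accept when the buffered window has length 2 and begins with `c`.
          a    b    c  
>  q0     q1   q2   q3 
   q1     q4   q5   q6 
   q2     q7   q8   q9 
   q3    q10  q11  q12 
   q4     q4   q5   q6 
   q5     q7   q8   q9 
   q6    q10  q11  q12 
   q7     q4   q5   q6 
   q8     q7   q8   q9 
   q9    q10  q11  q12 
 * q10    q4   q5   q6 
 * q11    q7   q8   q9 
 * q12   q10  q11  q12 
(> = start, * = accepting)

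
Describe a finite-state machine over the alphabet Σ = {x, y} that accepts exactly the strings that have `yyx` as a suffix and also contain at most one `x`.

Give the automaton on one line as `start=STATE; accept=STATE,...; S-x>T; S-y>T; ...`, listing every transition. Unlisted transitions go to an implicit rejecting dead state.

start=q0; accept=q4; q0-x>q1; q0-y>q2; q1-x>q1; q1-y>q1; q2-x>q1; q2-y>q3; q3-x>q4; q3-y>q3; q4-x>q1; q4-y>q1

Build one automaton per condition and run them in lockstep. One (4 states) tracks how much of the suffix `yyx` has currently been matched; the other (3 states) tracks the count of `x`s, saturating at 2. Each combined state is a pair, one component from each; accept when both components accept. After merging equivalent states the machine shrinks.
        x   y  
>  q0   q1  q2 
   q1   q1  q1 
   q2   q1  q3 
   q3   q4  q3 
 * q4   q1  q1 
(> = start, * = accepting)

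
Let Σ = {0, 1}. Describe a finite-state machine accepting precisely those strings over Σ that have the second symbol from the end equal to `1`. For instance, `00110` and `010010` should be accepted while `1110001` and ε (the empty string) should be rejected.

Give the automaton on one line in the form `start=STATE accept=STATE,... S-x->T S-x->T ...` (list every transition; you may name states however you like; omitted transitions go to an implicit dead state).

start=q0 accept=q5,q6 q0-0->q1 q0-1->q2 q1-0->q3 q1-1->q4 q2-0->q5 q2-1->q6 q3-0->q3 q3-1->q4 q4-0->q5 q4-1->q6 q5-0->q3 q5-1->q4 q6-0->q5 q6-1->q6

Because acceptance depends on a position counted from the end, the machine has to buffer the most recent 2 symbols. Make each state the string of the last up-to-2 symbols read; on input `x` shift the window left and append `x`. Accept when the buffered window has length 2 and begins with `1`.
7 states suffice.
        0   1  
>  q0   q1  q2 
   q1   q3  q4 
   q2   q5  q6 
   q3   q3  q4 
   q4   q5  q6 
 * q5   q3  q4 
 * q6   q5  q6 
(> = start, * = accepting)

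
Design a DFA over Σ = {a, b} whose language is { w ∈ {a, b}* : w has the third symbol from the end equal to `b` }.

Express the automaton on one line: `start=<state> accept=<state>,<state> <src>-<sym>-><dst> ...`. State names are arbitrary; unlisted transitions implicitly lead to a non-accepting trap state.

start=q0 accept=q11,q12,q13,q14 q0-a->q1 q0-b->q2 q1-a->q3 q1-b->q4 q2-a->q5 q2-b->q6 q3-a->q7 q3-b->q8 q4-a->q9 q4-b->q10 q5-a->q11 q5-b->q12 q6-a->q13 q6-b->q14 q7-a->q7 q7-b->q8 q8-a->q9 q8-b->q10 q9-a->q11 q9-b->q12 q10-a->q13 q10-b->q14 q11-a->q7 q11-b->q8 q12-a->q9 q12-b->q10 q13-a->q11 q13-b->q12 q14-a->q13 q14-b->q14

Because acceptance depends on a position counted from the end, the machine has to buffer the most recent 3 symbols. Make each state the string of the last up-to-3 symbols read; on input `x` shift the window left and append `x`. Accept when the buffered window has length 3 and begins with `b`.
With 15 states:
          a    b  
>  q0     q1   q2 
   q1     q3   q4 
   q2     q5   q6 
   q3     q7   q8 
   q4     q9  q10 
   q5    q11  q12 
   q6    q13  q14 
   q7     q7   q8 
   q8     q9  q10 
   q9    q11  q12 
   q10   q13  q14 
 * q11    q7   q8 
 * q12    q9  q10 
 * q13   q11  q12 
 * q14   q13  q14 
(> = start, * = accepting)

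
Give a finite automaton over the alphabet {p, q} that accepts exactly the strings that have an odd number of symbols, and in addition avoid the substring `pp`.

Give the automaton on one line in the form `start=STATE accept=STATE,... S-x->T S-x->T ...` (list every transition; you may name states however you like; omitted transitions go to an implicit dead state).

Handle the two conditions separately and then intersect. The first has 2 states tracking the input length modulo 2; the second has 3 states tracking partial matches of the forbidden pattern `pp`. A product state is a pair (one from each), accepting exactly when both do. Minimizing collapses redundant product states.
A 5-state machine:
       p  q 
>  A   B  C 
 * B   D  A 
 * C   E  A 
   D   D  D 
   E   D  C 
(> = start, * = accepting)

start=A accept=B,C A-p->B A-q->C B-p->D B-q->A C-p->E C-q->A D-p->D D-q->D E-p->D E-q->C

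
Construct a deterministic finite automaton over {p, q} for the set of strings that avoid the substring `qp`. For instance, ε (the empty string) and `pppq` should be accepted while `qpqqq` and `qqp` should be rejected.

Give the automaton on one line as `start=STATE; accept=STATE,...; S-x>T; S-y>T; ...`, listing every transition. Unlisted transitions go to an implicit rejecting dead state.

This is the complement of 'contains `qp`'. Use the same substring-matching states — s0 through s2 holding how much of `qp` has just been matched — but flip the accepting set: everything except the trap s2 accepts.
A 3-state machine:
        p   q  
>* s0   s0  s1 
 * s1   s2  s1 
   s2   s2  s2 
(> = start, * = accepting)

start=s0; accept=s0,s1; s0-p>s0; s0-q>s1; s1-p>s2; s1-q>s1; s2-p>s2; s2-q>s2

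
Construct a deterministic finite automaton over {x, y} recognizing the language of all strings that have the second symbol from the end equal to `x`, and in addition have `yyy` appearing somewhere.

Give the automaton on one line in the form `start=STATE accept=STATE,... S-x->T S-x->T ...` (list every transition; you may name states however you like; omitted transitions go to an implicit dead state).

Handle the two conditions separately and then intersect. The first has 7 states tracking the last 2 symbols read; the second has 4 states tracking whether and how much of `yyy` has been seen. A product state is a pair (one from each), accepting exactly when both do. Equivalent product states are then merged.
With 7 states:
        x   y  
>  q0   q0  q1 
   q1   q0  q2 
   q2   q0  q3 
   q3   q4  q3 
   q4   q5  q6 
 * q5   q5  q6 
 * q6   q4  q3 
(> = start, * = accepting)

start=q0 accept=q5,q6 q0-x->q0 q0-y->q1 q1-x->q0 q1-y->q2 q2-x->q0 q2-y->q3 q3-x->q4 q3-y->q3 q4-x->q5 q4-y->q6 q5-x->q5 q5-y->q6 q6-x->q4 q6-y->q3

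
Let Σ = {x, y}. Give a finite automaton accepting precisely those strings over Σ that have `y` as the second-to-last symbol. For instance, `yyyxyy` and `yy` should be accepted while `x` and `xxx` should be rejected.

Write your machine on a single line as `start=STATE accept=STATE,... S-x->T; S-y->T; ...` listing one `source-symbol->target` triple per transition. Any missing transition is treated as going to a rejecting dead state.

Because acceptance depends on a position counted from the end, the machine has to buffer the most recent 2 symbols. Make each state the string of the last up-to-2 symbols read; on input `x` shift the window left and append `x`. Accept when the buffered window has length 2 and begins with `y`.
        x   y  
>  S0   S1  S2 
   S1   S3  S4 
   S2   S5  S6 
   S3   S3  S4 
   S4   S5  S6 
 * S5   S3  S4 
 * S6   S5  S6 
(> = start, * = accepting)

start=S0; accept=S5,S6; S0-x->S1; S0-y->S2; S1-x->S3; S1-y->S4; S2-x->S5; S2-y->S6; S3-x->S3; S3-y->S4; S4-x->S5; S4-y->S6; S5-x->S3; S5-y->S4; S6-x->S5; S6-y->S6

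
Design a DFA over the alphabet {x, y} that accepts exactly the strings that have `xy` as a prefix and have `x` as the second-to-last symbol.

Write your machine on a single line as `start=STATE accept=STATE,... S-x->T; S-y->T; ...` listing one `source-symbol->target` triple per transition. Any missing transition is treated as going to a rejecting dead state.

start=s0; accept=s3,s6; s0-x->s1; s0-y->s2; s1-x->s2; s1-y->s3; s2-x->s2; s2-y->s2; s3-x->s4; s3-y->s5; s4-x->s6; s4-y->s3; s5-x->s4; s5-y->s5; s6-x->s6; s6-y->s3

Handle the two conditions separately and then intersect. The first has 4 states tracking whether the input so far still matches the prefix `xy`; the second has 7 states tracking the last 2 symbols read. A product state is a pair (one from each), accepting exactly when both do. Minimizing collapses redundant product states.
A 7-state machine:
        x   y  
>  s0   s1  s2 
   s1   s2  s3 
   s2   s2  s2 
 * s3   s4  s5 
   s4   s6  s3 
   s5   s4  s5 
 * s6   s6  s3 
(> = start, * = accepting)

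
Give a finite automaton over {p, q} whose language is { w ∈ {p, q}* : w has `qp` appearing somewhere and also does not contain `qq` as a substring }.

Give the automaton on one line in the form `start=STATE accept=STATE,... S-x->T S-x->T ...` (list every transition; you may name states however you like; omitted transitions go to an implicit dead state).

Build one automaton per condition and run them in lockstep. One (3 states) tracks whether and how much of `qp` has been seen; the other (3 states) tracks partial matches of the forbidden pattern `qq`. Each combined state is a pair, one component from each; accept when both components accept.
        p   q  
>  S0   S0  S1 
   S1   S2  S3 
 * S2   S2  S4 
   S3   S5  S3 
 * S4   S2  S5 
   S5   S5  S5 
(> = start, * = accepting)

start=S0 accept=S2,S4 S0-p->S0 S0-q->S1 S1-p->S2 S1-q->S3 S2-p->S2 S2-q->S4 S3-p->S5 S3-q->S3 S4-p->S2 S4-q->S5 S5-p->S5 S5-q->S5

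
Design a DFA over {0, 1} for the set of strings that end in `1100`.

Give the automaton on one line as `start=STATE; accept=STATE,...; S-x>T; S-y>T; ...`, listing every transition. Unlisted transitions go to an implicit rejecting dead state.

start=S0; accept=S4; S0-0>S0; S0-1>S1; S1-0>S0; S1-1>S2; S2-0>S3; S2-1>S2; S3-0>S4; S3-1>S1; S4-0>S0; S4-1>S1

Let each state record the length of the longest suffix of the input read so far that is also a prefix of `1100`. S1 means the last symbol is `1`; S2 means the last 2 symbols are `11`; S3 means the last 3 symbols are `110`; S4 means the last 4 symbols are `1100`. Accept only at S4, where the string currently ends in `1100`.
A 5-state machine:
        0   1  
>  S0   S0  S1 
   S1   S0  S2 
   S2   S3  S2 
   S3   S4  S1 
 * S4   S0  S1 
(> = start, * = accepting)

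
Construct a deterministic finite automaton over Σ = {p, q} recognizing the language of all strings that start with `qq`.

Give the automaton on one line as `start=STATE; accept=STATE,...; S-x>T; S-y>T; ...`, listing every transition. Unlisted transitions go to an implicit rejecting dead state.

Check the first 2 symbols one by one: A through B record how many have matched `qq` so far; any wrong symbol goes to the dead state D. After all 2 match we enter the accepting sink C.
4 states suffice.
       p  q 
>  A   D  B 
   B   D  C 
 * C   C  C 
   D   D  D 
(> = start, * = accepting)

start=A; accept=C; A-p>D; A-q>B; B-p>D; B-q>C; C-p>C; C-q>C; D-p>D; D-q>D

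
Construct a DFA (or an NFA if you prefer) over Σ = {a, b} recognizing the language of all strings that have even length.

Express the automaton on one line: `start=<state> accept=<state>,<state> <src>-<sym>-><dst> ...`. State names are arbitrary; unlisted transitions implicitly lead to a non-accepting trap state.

start=S0 accept=S0 S0-a->S1 S0-b->S1 S1-a->S0 S1-b->S0

Only the length mod 2 matters, so use a 2-cycle: from any state, every input symbol moves to the next state, wrapping S1 back to S0. Mark S0 accepting.
2 states suffice.
        a   b  
>* S0   S1  S1 
   S1   S0  S0 
(> = start, * = accepting)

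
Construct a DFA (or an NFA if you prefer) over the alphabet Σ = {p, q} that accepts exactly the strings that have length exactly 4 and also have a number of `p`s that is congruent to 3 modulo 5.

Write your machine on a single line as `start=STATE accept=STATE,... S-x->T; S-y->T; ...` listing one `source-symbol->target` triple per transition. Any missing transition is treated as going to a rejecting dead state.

Build one automaton per condition and run them in lockstep. One (6 states) tracks the input length, saturating at 5; the other (5 states) tracks the count of `p`s modulo 5. Each combined state is a pair, one component from each; accept when both components accept. Equivalent product states are then merged.
        p   q  
>  s0   s1  s2 
   s1   s3  s4 
   s2   s4  s5 
   s3   s6  s7 
   s4   s7  s5 
   s5   s5  s5 
   s6   s5  s8 
   s7   s8  s5 
 * s8   s5  s5 
(> = start, * = accepting)

start=s0; accept=s8; s0-p->s1; s0-q->s2; s1-p->s3; s1-q->s4; s2-p->s4; s2-q->s5; s3-p->s6; s3-q->s7; s4-p->s7; s4-q->s5; s5-p->s5; s5-q->s5; s6-p->s5; s6-q->s8; s7-p->s8; s7-q->s5; s8-p->s5; s8-q->s5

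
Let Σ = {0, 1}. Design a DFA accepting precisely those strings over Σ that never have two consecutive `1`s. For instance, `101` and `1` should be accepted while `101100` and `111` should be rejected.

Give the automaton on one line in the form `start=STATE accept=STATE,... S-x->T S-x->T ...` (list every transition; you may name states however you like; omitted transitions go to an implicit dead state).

This is the complement of 'contains `11`'. Use the same substring-matching states — q0 through q2 holding how much of `11` has just been matched — but flip the accepting set: everything except the trap q2 accepts.
A 3-state machine:
        0   1  
>* q0   q0  q1 
 * q1   q0  q2 
   q2   q2  q2 
(> = start, * = accepting)

start=q0 accept=q0,q1 q0-0->q0 q0-1->q1 q1-0->q0 q1-1->q2 q2-0->q2 q2-1->q2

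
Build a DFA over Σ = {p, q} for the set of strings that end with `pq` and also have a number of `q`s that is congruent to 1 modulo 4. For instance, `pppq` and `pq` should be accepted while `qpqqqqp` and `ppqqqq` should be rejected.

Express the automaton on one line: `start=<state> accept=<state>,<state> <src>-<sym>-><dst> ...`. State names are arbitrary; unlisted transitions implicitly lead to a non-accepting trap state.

Handle the two conditions separately and then intersect. One (3 states) tracks how much of the suffix `pq` has currently been matched; the other (4 states) tracks the count of `q`s modulo 4. Each combined state is a pair, one component from each; accept when both components accept. Minimizing collapses redundant product states.
With 6 states:
       p  q 
>  A   B  C 
   B   B  D 
   C   C  E 
 * D   C  E 
   E   E  F 
   F   F  A 
(> = start, * = accepting)

start=A accept=D A-p->B A-q->C B-p->B B-q->D C-p->C C-q->E D-p->C D-q->E E-p->E E-q->F F-p->F F-q->A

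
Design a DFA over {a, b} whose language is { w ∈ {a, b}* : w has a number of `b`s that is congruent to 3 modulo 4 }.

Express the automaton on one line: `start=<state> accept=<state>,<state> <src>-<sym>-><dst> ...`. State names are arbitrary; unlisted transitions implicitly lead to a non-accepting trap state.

Keep the running count of `b`s modulo 4: each `b` advances along the cycle S0 → S1 → S2 → S3 → S0 while other symbols loop. Accept at S3.
4 states suffice.
        a   b  
>  S0   S0  S1 
   S1   S1  S2 
   S2   S2  S3 
 * S3   S3  S0 
(> = start, * = accepting)

start=S0 accept=S3 S0-a->S0 S0-b->S1 S1-a->S1 S1-b->S2 S2-a->S2 S2-b->S3 S3-a->S3 S3-b->S0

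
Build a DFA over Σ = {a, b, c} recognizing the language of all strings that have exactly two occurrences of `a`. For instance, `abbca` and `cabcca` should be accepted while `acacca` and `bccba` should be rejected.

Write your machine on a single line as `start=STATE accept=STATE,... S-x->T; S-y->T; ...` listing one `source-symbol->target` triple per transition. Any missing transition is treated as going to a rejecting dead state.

Only the number of `a`s matters, and only up to 3. Make a chain q0 → q1 → q2 → q3 advanced by each `a` (with q3 absorbing); every other symbol self-loops. The accepting set is {q2}.
4 states suffice.
        a   b   c  
>  q0   q1  q0  q0 
   q1   q2  q1  q1 
 * q2   q3  q2  q2 
   q3   q3  q3  q3 
(> = start, * = accepting)

start=q0; accept=q2; q0-a->q1; q0-b->q0; q0-c->q0; q1-a->q2; q1-b->q1; q1-c->q1; q2-a->q3; q2-b->q2; q2-c->q2; q3-a->q3; q3-b->q3; q3-c->q3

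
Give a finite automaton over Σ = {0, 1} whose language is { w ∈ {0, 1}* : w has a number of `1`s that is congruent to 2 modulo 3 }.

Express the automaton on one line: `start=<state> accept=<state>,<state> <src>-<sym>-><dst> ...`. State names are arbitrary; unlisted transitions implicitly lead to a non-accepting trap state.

Keep the running count of `1`s modulo 3: each `1` advances along the cycle q0 → q1 → q2 → q0 while other symbols loop. Accept at q2.
With 3 states:
        0   1  
>  q0   q0  q1 
   q1   q1  q2 
 * q2   q2  q0 
(> = start, * = accepting)

start=q0 accept=q2 q0-0->q0 q0-1->q1 q1-0->q1 q1-1->q2 q2-0->q2 q2-1->q0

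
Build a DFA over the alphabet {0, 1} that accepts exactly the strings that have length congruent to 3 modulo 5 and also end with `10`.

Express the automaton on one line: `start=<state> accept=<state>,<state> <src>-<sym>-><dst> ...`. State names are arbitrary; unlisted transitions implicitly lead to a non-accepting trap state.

start=S0 accept=S5 S0-0->S1 S0-1->S1 S1-0->S2 S1-1->S3 S2-0->S4 S2-1->S4 S3-0->S5 S3-1->S4 S4-0->S6 S4-1->S6 S5-0->S6 S5-1->S6 S6-0->S0 S6-1->S0

Build one automaton per condition and run them in lockstep. The first has 5 states tracking the input length modulo 5; the second has 3 states tracking how much of the suffix `10` has currently been matched. A product state is a pair (one from each), accepting exactly when both do. Equivalent product states are then merged.
        0   1  
>  S0   S1  S1 
   S1   S2  S3 
   S2   S4  S4 
   S3   S5  S4 
   S4   S6  S6 
 * S5   S6  S6 
   S6   S0  S0 
(> = start, * = accepting)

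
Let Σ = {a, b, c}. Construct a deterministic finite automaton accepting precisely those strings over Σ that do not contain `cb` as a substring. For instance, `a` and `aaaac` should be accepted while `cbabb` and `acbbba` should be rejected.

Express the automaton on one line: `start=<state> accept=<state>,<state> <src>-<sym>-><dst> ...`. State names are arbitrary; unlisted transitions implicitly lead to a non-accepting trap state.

Track partial matches of the forbidden pattern `cb`. State q2 is a dead state reached once `cb` has occurred; every other state accepts. q0 means no part of `cb` is currently matched.
3 states suffice.
        a   b   c  
>* q0   q0  q0  q1 
 * q1   q0  q2  q1 
   q2   q2  q2  q2 
(> = start, * = accepting)

start=q0 accept=q0,q1 q0-a->q0 q0-b->q0 q0-c->q1 q1-a->q0 q1-b->q2 q1-c->q1 q2-a->q2 q2-b->q2 q2-c->q2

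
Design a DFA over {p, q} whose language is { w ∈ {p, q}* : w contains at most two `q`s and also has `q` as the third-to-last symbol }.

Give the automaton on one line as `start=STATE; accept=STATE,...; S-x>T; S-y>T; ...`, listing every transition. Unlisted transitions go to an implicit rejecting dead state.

Run two small machines in parallel and take their product. The first has 4 states tracking the count of `q`s, saturating at 3; the second has 15 states tracking the last 3 symbols read. A product state is a pair (one from each), accepting exactly when both do. After merging equivalent states the machine shrinks.
A 12-state machine:
       p  q 
>  A   A  B 
   B   C  D 
   C   E  F 
   D   G  H 
 * E   I  J 
 * F   K  H 
 * G   L  H 
   H   H  H 
   I   I  J 
   J   K  H 
   K   L  H 
 * L   H  H 
(> = start, * = accepting)

start=A; accept=E,F,G,L; A-p>A; A-q>B; B-p>C; B-q>D; C-p>E; C-q>F; D-p>G; D-q>H; E-p>I; E-q>J; F-p>K; F-q>H; G-p>L; G-q>H; H-p>H; H-q>H; I-p>I; I-q>J; J-p>K; J-q>H; K-p>L; K-q>H; L-p>H; L-q>H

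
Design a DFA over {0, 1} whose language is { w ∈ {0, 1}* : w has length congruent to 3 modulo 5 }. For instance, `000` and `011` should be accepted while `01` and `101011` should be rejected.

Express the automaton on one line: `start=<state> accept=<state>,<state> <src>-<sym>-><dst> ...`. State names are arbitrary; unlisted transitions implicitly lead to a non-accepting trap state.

Count input length modulo 5: every symbol advances one step around the cycle s0 → s1 → s2 → s3 → s4 → s0. Accept at s3.
A 5-state machine:
        0   1  
>  s0   s1  s1 
   s1   s2  s2 
   s2   s3  s3 
 * s3   s4  s4 
   s4   s0  s0 
(> = start, * = accepting)

start=s0 accept=s3 s0-0->s1 s0-1->s1 s1-0->s2 s1-1->s2 s2-0->s3 s2-1->s3 s3-0->s4 s3-1->s4 s4-0->s0 s4-1->s0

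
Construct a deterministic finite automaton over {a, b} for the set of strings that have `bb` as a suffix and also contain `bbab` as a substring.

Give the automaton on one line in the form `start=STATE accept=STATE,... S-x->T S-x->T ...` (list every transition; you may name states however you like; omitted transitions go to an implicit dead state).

Handle the two conditions separately and then intersect. The first has 3 states tracking how much of the suffix `bb` has currently been matched; the second has 5 states tracking whether and how much of `bbab` has been seen. A product state is a pair (one from each), accepting exactly when both do.
7 states suffice.
        a   b  
>  q0   q0  q1 
   q1   q0  q2 
   q2   q3  q2 
   q3   q0  q4 
   q4   q5  q6 
   q5   q5  q4 
 * q6   q5  q6 
(> = start, * = accepting)

start=q0 accept=q6 q0-a->q0 q0-b->q1 q1-a->q0 q1-b->q2 q2-a->q3 q2-b->q2 q3-a->q0 q3-b->q4 q4-a->q5 q4-b->q6 q5-a->q5 q5-b->q4 q6-a->q5 q6-b->q6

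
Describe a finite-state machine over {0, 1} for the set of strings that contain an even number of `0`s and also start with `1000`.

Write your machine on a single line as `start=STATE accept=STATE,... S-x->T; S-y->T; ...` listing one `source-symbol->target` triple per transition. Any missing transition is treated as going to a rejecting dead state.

start=s0; accept=s6; s0-0->s1; s0-1->s2; s1-0->s1; s1-1->s1; s2-0->s3; s2-1->s1; s3-0->s4; s3-1->s1; s4-0->s5; s4-1->s1; s5-0->s6; s5-1->s5; s6-0->s5; s6-1->s6

Build one automaton per condition and run them in lockstep. One (2 states) tracks the count of `0`s modulo 2; the other (6 states) tracks whether the input so far still matches the prefix `1000`. Each combined state is a pair, one component from each; accept when both components accept. Equivalent product states are then merged.
7 states suffice.
        0   1  
>  s0   s1  s2 
   s1   s1  s1 
   s2   s3  s1 
   s3   s4  s1 
   s4   s5  s1 
   s5   s6  s5 
 * s6   s5  s6 
(> = start, * = accepting)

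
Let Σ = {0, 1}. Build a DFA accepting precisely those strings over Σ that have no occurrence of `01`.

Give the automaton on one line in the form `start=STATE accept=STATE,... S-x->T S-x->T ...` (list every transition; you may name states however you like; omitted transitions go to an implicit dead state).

Track partial matches of the forbidden pattern `01`. State s2 is a dead state reached once `01` has occurred; every other state accepts. s0 means no part of `01` is currently matched.
        0   1  
>* s0   s1  s0 
 * s1   s1  s2 
   s2   s2  s2 
(> = start, * = accepting)

start=s0 accept=s0,s1 s0-0->s1 s0-1->s0 s1-0->s1 s1-1->s2 s2-0->s2 s2-1->s2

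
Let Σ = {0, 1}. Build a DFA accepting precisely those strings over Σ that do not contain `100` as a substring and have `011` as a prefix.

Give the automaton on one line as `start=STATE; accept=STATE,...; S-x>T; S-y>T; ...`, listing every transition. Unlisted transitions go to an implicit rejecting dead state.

start=q0; accept=q4,q5; q0-0>q1; q0-1>q2; q1-0>q2; q1-1>q3; q2-0>q2; q2-1>q2; q3-0>q2; q3-1>q4; q4-0>q5; q4-1>q4; q5-0>q2; q5-1>q4

Run two small machines in parallel and take their product. One (4 states) tracks partial matches of the forbidden pattern `100`; the other (5 states) tracks whether the input so far still matches the prefix `011`. Each combined state is a pair, one component from each; accept when both components accept. Minimizing collapses redundant product states.
With 6 states:
        0   1  
>  q0   q1  q2 
   q1   q2  q3 
   q2   q2  q2 
   q3   q2  q4 
 * q4   q5  q4 
 * q5   q2  q4 
(> = start, * = accepting)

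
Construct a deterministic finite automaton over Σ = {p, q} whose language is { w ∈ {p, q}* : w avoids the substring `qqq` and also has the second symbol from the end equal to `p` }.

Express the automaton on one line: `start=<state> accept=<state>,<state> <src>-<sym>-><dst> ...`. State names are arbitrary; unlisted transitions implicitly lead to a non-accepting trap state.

Handle the two conditions separately and then intersect. One (4 states) tracks partial matches of the forbidden pattern `qqq`; the other (7 states) tracks the last 2 symbols read. Each combined state is a pair, one component from each; accept when both components accept.
An 11-state machine:
          p    q  
>  s0     s1   s2 
   s1     s3   s4 
   s2     s5   s6 
 * s3     s3   s4 
 * s4     s5   s6 
   s5     s3   s4 
   s6     s5   s7 
   s7     s8   s7 
   s8     s9  s10 
   s9     s9  s10 
   s10    s8   s7 
(> = start, * = accepting)

start=s0 accept=s3,s4 s0-p->s1 s0-q->s2 s1-p->s3 s1-q->s4 s2-p->s5 s2-q->s6 s3-p->s3 s3-q->s4 s4-p->s5 s4-q->s6 s5-p->s3 s5-q->s4 s6-p->s5 s6-q->s7 s7-p->s8 s7-q->s7 s8-p->s9 s8-q->s10 s9-p->s9 s9-q->s10 s10-p->s8 s10-q->s7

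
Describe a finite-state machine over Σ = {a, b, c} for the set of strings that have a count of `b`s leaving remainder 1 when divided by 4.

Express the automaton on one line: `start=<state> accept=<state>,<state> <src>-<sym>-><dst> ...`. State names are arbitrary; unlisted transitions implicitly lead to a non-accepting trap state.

Keep the running count of `b`s modulo 4: each `b` advances along the cycle S0 → S1 → S2 → S3 → S0 while other symbols loop. Accept at S1.
A 4-state machine:
        a   b   c  
>  S0   S0  S1  S0 
 * S1   S1  S2  S1 
   S2   S2  S3  S2 
   S3   S3  S0  S3 
(> = start, * = accepting)

start=S0 accept=S1 S0-a->S0 S0-b->S1 S0-c->S0 S1-a->S1 S1-b->S2 S1-c->S1 S2-a->S2 S2-b->S3 S2-c->S2 S3-a->S3 S3-b->S0 S3-c->S3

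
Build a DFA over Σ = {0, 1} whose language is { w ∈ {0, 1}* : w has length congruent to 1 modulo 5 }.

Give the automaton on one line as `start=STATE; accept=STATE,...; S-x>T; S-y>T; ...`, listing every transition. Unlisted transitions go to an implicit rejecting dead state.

Count input length modulo 5: every symbol advances one step around the cycle q0 → q1 → q2 → q3 → q4 → q0. Accept at q1.
With 5 states:
        0   1  
>  q0   q1  q1 
 * q1   q2  q2 
   q2   q3  q3 
   q3   q4  q4 
   q4   q0  q0 
(> = start, * = accepting)

start=q0; accept=q1; q0-0>q1; q0-1>q1; q1-0>q2; q1-1>q2; q2-0>q3; q2-1>q3; q3-0>q4; q3-1>q4; q4-0>q0; q4-1>q0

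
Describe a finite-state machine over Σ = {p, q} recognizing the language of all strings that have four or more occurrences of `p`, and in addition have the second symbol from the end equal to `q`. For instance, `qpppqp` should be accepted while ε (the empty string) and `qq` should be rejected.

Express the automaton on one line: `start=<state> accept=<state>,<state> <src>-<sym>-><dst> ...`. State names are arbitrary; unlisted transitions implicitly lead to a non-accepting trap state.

start=S0 accept=S7,S8 S0-p->S1 S0-q->S0 S1-p->S2 S1-q->S1 S2-p->S3 S2-q->S2 S3-p->S4 S3-q->S5 S4-p->S4 S4-q->S6 S5-p->S7 S5-q->S5 S6-p->S7 S6-q->S8 S7-p->S4 S7-q->S6 S8-p->S7 S8-q->S8

Handle the two conditions separately and then intersect. One (6 states) tracks the count of `p`s, saturating at 5; the other (7 states) tracks the last 2 symbols read. Each combined state is a pair, one component from each; accept when both components accept. Equivalent product states are then merged.
A 9-state machine:
        p   q  
>  S0   S1  S0 
   S1   S2  S1 
   S2   S3  S2 
   S3   S4  S5 
   S4   S4  S6 
   S5   S7  S5 
   S6   S7  S8 
 * S7   S4  S6 
 * S8   S7  S8 
(> = start, * = accepting)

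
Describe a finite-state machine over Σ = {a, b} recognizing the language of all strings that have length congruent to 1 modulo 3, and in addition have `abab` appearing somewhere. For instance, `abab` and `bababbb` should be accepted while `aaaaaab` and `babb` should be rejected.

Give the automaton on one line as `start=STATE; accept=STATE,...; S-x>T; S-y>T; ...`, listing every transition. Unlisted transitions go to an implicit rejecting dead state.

Run two small machines in parallel and take their product. The first has 3 states tracking the input length modulo 3; the second has 5 states tracking whether and how much of `abab` has been seen. A product state is a pair (one from each), accepting exactly when both do.
With 15 states:
          a    b  
>  s0     s1   s2 
   s1     s3   s4 
   s2     s3   s5 
   s3     s6   s7 
   s4     s8   s0 
   s5     s6   s0 
   s6     s1   s9 
   s7    s10   s2 
   s8     s1  s11 
   s9    s12   s5 
   s10    s3  s13 
 * s11   s13  s13 
   s12    s6  s14 
   s13   s14  s14 
   s14   s11  s11 
(> = start, * = accepting)

start=s0; accept=s11; s0-a>s1; s0-b>s2; s1-a>s3; s1-b>s4; s2-a>s3; s2-b>s5; s3-a>s6; s3-b>s7; s4-a>s8; s4-b>s0; s5-a>s6; s5-b>s0; s6-a>s1; s6-b>s9; s7-a>s10; s7-b>s2; s8-a>s1; s8-b>s11; s9-a>s12; s9-b>s5; s10-a>s3; s10-b>s13; s11-a>s13; s11-b>s13; s12-a>s6; s12-b>s14; s13-a>s14; s13-b>s14; s14-a>s11; s14-b>s11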